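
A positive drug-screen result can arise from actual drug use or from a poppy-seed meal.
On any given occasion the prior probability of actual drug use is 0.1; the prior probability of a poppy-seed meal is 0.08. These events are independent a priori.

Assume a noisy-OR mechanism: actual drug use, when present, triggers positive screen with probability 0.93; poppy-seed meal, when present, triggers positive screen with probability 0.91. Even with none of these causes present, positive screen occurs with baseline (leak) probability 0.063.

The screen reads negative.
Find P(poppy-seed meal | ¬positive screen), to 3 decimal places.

P(poppy-seed meal | ¬positive screen) ≈ 0.008

Under noisy-OR, P(positive screen | causes) = 1 − (1−0.063)·∏(1−qᵢ) over the active causes.
P(¬positive screen) = 0.937*0.9*0.92 + 0.08433*0.9*0.08 + 0.06559*0.1*0.92 + 0.005903*0.1*0.08 = 0.775836 + 0.006072 + 0.006034 + 0.000047 = 0.787989
The poppy-seed meal-present share is 0.006072 + 0.000047 = 0.006119.
So P(poppy-seed meal | ¬positive screen) = 0.006119/0.787989 ≈ 0.008.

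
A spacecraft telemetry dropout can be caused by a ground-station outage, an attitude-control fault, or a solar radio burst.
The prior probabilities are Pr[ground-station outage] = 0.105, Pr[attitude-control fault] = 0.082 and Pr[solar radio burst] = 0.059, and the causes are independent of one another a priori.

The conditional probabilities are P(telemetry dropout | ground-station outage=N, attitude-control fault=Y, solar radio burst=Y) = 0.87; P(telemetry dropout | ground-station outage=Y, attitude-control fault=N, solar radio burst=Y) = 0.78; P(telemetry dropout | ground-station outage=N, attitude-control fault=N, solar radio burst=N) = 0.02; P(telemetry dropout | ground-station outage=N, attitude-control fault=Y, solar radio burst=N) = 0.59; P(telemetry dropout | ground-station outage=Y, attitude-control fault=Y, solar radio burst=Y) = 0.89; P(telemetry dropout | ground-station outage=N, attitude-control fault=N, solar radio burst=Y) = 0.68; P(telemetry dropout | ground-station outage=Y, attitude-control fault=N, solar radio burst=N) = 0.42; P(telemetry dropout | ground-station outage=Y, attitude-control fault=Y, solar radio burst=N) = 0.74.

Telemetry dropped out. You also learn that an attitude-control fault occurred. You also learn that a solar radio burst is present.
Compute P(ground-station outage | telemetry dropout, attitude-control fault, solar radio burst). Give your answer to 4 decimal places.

P(ground-station outage | telemetry dropout, attitude-control fault, solar radio burst) ≈ 0.1072

Numerator (weight on configurations with ground-station outage): 0.89*0.105 = 0.093450
Normalizer over all consistent configurations: 0.87*0.895 + 0.89*0.105 = 0.872100
Posterior = 0.093450 / 0.872100 ≈ 0.1072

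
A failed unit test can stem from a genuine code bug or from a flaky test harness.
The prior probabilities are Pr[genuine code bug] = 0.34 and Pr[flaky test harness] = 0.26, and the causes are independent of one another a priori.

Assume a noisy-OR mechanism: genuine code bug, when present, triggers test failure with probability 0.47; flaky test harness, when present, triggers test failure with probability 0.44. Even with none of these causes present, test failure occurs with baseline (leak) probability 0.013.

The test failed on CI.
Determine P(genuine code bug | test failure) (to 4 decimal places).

P(genuine code bug | test failure) ≈ 0.6871

Under noisy-OR, P(test failure | causes) = 1 − (1−0.013)·∏(1−qᵢ) over the active causes.
For the numerator, keep only genuine code bug=true terms: 0.119986 + 0.062504 = 0.182490
Denominator P(test failure): 0.013·0.66·0.74 + 0.44728·0.66·0.26 + 0.47689·0.34·0.74 + 0.707058·0.34·0.26 = 0.265592
P(genuine code bug | test failure) = 0.182490/0.265592 ≈ 0.6871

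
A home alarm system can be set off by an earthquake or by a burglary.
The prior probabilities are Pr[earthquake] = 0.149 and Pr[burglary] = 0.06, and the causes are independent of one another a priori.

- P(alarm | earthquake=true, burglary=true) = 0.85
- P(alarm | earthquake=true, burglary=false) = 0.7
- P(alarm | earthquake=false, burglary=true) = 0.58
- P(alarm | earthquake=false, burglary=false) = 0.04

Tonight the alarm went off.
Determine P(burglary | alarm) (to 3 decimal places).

P(alarm) = 0.04*0.851*0.94 + 0.58*0.851*0.06 + 0.7*0.149*0.94 + 0.85*0.149*0.06 = 0.031998 + 0.029615 + 0.098042 + 0.007599 = 0.167254
Of this, 0.037214 comes from 0.029615 + 0.007599 (the burglary=true cases).
Hence the posterior is 0.037214/0.167254 ≈ 0.222.

P(burglary | alarm) ≈ 0.222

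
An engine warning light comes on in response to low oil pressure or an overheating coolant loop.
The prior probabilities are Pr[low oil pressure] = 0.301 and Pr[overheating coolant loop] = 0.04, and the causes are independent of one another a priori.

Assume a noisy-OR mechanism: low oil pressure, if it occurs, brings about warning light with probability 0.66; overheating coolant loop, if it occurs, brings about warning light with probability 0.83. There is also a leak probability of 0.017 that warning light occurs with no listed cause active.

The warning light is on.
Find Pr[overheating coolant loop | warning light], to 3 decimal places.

Under noisy-OR, P(warning light | causes) = 1 − (1−0.017)·∏(1−qᵢ) over the active causes.
P(warning light) = 0.017·0.699·0.96 + 0.83289·0.699·0.04 + 0.66578·0.301·0.96 + 0.943183·0.301·0.04 = 0.011408 + 0.023288 + 0.192384 + 0.011356 = 0.238436
Restricting to configurations with overheating coolant loop present: 0.023288 + 0.011356 = 0.034644.
Hence the posterior is 0.034644/0.238436 ≈ 0.145.

Pr[overheating coolant loop | warning light] ≈ 0.145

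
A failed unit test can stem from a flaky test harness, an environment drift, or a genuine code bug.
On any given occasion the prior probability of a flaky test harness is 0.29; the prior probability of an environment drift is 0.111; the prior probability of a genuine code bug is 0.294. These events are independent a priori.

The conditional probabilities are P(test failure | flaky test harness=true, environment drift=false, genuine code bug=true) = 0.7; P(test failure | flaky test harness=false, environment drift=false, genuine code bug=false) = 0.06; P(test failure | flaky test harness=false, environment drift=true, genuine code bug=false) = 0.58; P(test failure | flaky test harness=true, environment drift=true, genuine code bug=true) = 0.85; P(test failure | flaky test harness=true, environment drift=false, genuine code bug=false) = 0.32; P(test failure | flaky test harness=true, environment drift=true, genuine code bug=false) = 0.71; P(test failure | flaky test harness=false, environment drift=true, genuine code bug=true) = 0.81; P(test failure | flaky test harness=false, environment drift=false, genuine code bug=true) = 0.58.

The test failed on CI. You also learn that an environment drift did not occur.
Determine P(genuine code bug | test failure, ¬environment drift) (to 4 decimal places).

P(genuine code bug | test failure, ¬environment drift) ≈ 0.6541

Enumerate the 4 (flaky test harness, genuine code bug) configurations and weight by the priors:
  P(test failure | ¬environment drift) = 0.06×0.71×0.706 + 0.58×0.71×0.294 + 0.32×0.29×0.706 + 0.7×0.29×0.294
        = 0.030076 + 0.121069 + 0.065517 + 0.059682 = 0.276344
The terms with genuine code bug present sum to 0.180751, so
  P(genuine code bug | test failure, ¬environment drift) = 0.180751 / 0.276344 ≈ 0.6541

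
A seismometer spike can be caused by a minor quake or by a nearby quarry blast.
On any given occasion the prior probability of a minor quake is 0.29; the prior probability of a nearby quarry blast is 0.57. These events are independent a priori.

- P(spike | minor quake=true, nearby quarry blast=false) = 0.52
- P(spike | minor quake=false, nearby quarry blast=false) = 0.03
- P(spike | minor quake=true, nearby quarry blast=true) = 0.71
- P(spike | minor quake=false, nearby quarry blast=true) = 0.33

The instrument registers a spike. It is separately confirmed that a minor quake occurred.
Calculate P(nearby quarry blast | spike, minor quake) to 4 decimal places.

P(nearby quarry blast | spike, minor quake) ≈ 0.6441

By total probability over both values of nearby quarry blast:
  P(spike | minor quake) = 0.52*0.43 + 0.71*0.57
        = 0.223600 + 0.404700 = 0.628300
Configurations with nearby quarry blast contribute 0.404700, so
  P(nearby quarry blast | spike, minor quake) = 0.404700 / 0.628300 ≈ 0.6441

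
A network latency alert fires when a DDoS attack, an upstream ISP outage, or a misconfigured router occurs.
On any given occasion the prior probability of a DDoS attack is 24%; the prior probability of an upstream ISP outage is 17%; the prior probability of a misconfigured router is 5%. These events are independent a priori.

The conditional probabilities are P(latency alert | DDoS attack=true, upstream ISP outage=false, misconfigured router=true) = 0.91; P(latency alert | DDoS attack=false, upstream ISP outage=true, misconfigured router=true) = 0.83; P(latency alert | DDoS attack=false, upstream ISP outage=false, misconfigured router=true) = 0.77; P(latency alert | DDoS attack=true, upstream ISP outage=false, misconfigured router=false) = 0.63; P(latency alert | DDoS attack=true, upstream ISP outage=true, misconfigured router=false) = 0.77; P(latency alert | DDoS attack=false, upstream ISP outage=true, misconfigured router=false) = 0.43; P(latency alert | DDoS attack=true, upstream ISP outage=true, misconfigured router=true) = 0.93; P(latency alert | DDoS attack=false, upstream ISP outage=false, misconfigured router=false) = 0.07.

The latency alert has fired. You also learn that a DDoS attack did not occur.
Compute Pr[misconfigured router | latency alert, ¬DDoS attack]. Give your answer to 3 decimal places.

Pr[misconfigured router | latency alert, ¬DDoS attack] ≈ 0.238

P(latency alert | ¬DDoS attack) = 0.07*0.83*0.95 + 0.77*0.83*0.05 + 0.43*0.17*0.95 + 0.83*0.17*0.05 = 0.055195 + 0.031955 + 0.069445 + 0.007055 = 0.163650
Of this, 0.039010 comes from 0.031955 + 0.007055 (the misconfigured router=true cases).
Hence the posterior is 0.039010/0.163650 ≈ 0.238.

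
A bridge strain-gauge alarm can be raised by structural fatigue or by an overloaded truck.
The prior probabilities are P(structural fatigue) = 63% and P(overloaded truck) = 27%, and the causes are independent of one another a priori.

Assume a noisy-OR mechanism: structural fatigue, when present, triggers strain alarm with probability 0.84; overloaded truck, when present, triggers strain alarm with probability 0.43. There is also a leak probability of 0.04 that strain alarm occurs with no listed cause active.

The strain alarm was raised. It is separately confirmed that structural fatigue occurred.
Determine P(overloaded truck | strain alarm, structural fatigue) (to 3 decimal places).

Under noisy-OR, P(strain alarm | causes) = 1 − (1−0.04)·∏(1−qᵢ) over the active causes.
P(strain alarm | structural fatigue) = 0.8464*0.73 + 0.912448*0.27 = 0.617872 + 0.246361 = 0.864233
The overloaded truck-present share is 0.912448*0.27 = 0.246361.
P(overloaded truck | strain alarm, structural fatigue) = 0.246361 / 0.864233 ≈ 0.285

P(overloaded truck | strain alarm, structural fatigue) ≈ 0.285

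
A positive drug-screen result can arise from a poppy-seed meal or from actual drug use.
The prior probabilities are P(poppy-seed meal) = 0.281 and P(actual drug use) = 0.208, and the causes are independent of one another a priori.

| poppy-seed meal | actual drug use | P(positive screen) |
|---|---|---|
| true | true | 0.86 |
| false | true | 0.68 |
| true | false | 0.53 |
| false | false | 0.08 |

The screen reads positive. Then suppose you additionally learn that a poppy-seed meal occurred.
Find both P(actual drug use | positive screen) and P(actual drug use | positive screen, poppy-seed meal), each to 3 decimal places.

P(actual drug use | positive screen) ≈ 0.482; P(actual drug use | positive screen, poppy-seed meal) ≈ 0.299

Enumerate the 4 (poppy-seed meal, actual drug use) configurations and weight by the priors:
  P(positive screen) = 0.08·0.719·0.792 + 0.68·0.719·0.208 + 0.53·0.281·0.792 + 0.86·0.281·0.208
        = 0.045556 + 0.101695 + 0.117953 + 0.050265 = 0.315469
The terms with actual drug use present sum to 0.151960, so
  P(actual drug use | positive screen) = 0.151960 / 0.315469 ≈ 0.482

Now also conditioning on poppy-seed meal=true:
P(positive screen | poppy-seed meal) = 0.53*0.792 + 0.86*0.208 = 0.419760 + 0.178880 = 0.598640
Restricting to configurations with actual drug use present: 0.86*0.208 = 0.178880.
P(actual drug use | positive screen, poppy-seed meal) = 0.178880 / 0.598640 ≈ 0.299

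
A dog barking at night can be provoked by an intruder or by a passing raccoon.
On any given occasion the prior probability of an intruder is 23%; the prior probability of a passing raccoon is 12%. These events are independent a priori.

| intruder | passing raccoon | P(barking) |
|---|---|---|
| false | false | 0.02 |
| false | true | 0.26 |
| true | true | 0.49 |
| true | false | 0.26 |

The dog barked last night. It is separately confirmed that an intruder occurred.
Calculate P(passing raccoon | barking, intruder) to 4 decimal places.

P(passing raccoon | barking, intruder) ≈ 0.2045

Enumerate both values of passing raccoon and weight by the priors:
  P(barking | intruder) = 0.26×0.88 + 0.49×0.12
        = 0.228800 + 0.058800 = 0.287600
Configurations with passing raccoon contribute 0.058800, so
  P(passing raccoon | barking, intruder) = 0.058800 / 0.287600 ≈ 0.2045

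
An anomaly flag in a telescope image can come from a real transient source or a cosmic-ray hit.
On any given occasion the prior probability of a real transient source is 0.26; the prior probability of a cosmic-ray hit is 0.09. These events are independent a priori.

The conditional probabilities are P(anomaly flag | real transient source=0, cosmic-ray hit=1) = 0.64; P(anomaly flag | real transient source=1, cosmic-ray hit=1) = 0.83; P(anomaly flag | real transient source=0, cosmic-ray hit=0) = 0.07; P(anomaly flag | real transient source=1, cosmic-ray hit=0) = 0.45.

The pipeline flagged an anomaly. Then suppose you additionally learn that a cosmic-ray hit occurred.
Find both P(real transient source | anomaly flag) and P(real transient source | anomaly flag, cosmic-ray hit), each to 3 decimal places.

Weight on real transient source=true, given the evidence: 0.106470 + 0.019422 = 0.125892
The normalizing constant is 0.07*0.74*0.91 + 0.64*0.74*0.09 + 0.45*0.26*0.91 + 0.83*0.26*0.09 = 0.215654
Posterior = 0.125892 / 0.215654 ≈ 0.584

With the extra evidence:
P(anomaly flag | cosmic-ray hit) = 0.64×0.74 + 0.83×0.26 = 0.473600 + 0.215800 = 0.689400
Of this, 0.215800 comes from 0.83×0.26 (the real transient source=true cases).
P(real transient source | anomaly flag, cosmic-ray hit) = 0.215800 / 0.689400 ≈ 0.313

P(real transient source | anomaly flag) ≈ 0.584; P(real transient source | anomaly flag, cosmic-ray hit) ≈ 0.313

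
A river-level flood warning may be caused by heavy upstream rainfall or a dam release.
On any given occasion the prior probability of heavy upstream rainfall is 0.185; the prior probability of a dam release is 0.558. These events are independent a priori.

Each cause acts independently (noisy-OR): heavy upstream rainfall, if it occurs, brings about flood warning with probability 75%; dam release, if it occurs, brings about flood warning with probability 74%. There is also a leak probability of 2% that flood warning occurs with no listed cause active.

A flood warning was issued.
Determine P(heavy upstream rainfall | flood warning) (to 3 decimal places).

P(heavy upstream rainfall | flood warning) ≈ 0.314

Under noisy-OR, P(flood warning | causes) = 1 − (1−0.02)·∏(1−qᵢ) over the active causes.
P(flood warning) = 0.02*0.815*0.442 + 0.7452*0.815*0.558 + 0.755*0.185*0.442 + 0.9363*0.185*0.558 = 0.007205 + 0.338895 + 0.061736 + 0.096654 = 0.504490
Restricting to configurations with heavy upstream rainfall present: 0.061736 + 0.096654 = 0.158390.
So P(heavy upstream rainfall | flood warning) = 0.158390/0.504490 ≈ 0.314.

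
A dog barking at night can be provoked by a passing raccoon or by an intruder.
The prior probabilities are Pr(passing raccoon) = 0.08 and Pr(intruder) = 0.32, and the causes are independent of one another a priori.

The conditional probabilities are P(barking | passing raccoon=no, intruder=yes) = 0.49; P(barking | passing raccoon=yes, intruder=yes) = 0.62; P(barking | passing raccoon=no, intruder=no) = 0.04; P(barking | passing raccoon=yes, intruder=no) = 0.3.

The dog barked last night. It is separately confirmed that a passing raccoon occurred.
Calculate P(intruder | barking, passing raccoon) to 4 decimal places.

P(intruder | barking, passing raccoon) ≈ 0.4930

By total probability over both values of intruder:
  P(barking | passing raccoon) = 0.3*0.68 + 0.62*0.32
        = 0.204000 + 0.198400 = 0.402400
Configurations with intruder contribute 0.198400, so
  P(intruder | barking, passing raccoon) = 0.198400 / 0.402400 ≈ 0.4930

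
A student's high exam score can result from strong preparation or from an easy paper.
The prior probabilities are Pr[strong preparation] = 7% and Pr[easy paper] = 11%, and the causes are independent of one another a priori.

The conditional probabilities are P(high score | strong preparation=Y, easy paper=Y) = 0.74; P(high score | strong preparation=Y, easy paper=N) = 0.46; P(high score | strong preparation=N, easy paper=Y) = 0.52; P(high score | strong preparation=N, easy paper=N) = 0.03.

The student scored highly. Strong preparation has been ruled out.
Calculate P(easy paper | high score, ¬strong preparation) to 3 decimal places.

Sum P(high score|·) weighted by the priors over both values of easy paper:
  P(high score | ¬strong preparation) = 0.03·0.89 + 0.52·0.11
        = 0.026700 + 0.057200 = 0.083900
Keeping only the easy paper-present terms gives 0.057200, so
  P(easy paper | high score, ¬strong preparation) = 0.057200 / 0.083900 ≈ 0.682

P(easy paper | high score, ¬strong preparation) ≈ 0.682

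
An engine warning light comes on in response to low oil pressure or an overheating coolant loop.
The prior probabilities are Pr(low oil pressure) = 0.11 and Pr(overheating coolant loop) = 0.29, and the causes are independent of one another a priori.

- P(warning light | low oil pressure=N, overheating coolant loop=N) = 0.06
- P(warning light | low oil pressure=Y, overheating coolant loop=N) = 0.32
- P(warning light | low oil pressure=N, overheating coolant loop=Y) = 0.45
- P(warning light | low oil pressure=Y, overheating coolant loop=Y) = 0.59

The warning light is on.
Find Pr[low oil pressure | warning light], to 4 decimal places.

Pr[low oil pressure | warning light] ≈ 0.2214

Numerator (weight on configurations with low oil pressure): 0.024992 + 0.018821 = 0.043813
Denominator P(warning light): 0.06*0.89*0.71 + 0.45*0.89*0.29 + 0.32*0.11*0.71 + 0.59*0.11*0.29 = 0.197872
Posterior = 0.043813 / 0.197872 ≈ 0.2214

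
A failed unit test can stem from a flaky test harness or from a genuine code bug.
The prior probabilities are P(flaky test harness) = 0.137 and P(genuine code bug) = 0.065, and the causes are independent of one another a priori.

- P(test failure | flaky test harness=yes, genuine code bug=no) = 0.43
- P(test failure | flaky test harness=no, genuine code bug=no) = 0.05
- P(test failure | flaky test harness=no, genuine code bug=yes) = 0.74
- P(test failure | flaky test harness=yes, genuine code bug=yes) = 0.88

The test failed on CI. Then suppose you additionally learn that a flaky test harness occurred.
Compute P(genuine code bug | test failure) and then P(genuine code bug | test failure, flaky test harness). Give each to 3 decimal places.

P(test failure) = 0.05·0.863·0.935 + 0.74·0.863·0.065 + 0.43·0.137·0.935 + 0.88·0.137·0.065 = 0.040345 + 0.041510 + 0.055081 + 0.007836 = 0.144772
Restricting to configurations with genuine code bug present: 0.041510 + 0.007836 = 0.049346.
So P(genuine code bug | test failure) = 0.049346/0.144772 ≈ 0.341.

Now also conditioning on flaky test harness=true:
Sum P(test failure|·) weighted by the priors over both values of genuine code bug:
  P(test failure | flaky test harness) = 0.43×0.935 + 0.88×0.065
        = 0.402050 + 0.057200 = 0.459250
Configurations with genuine code bug contribute 0.057200, so
  P(genuine code bug | test failure, flaky test harness) = 0.057200 / 0.459250 ≈ 0.125
— flaky test harness explains away the evidence for genuine code bug.

P(genuine code bug | test failure) ≈ 0.341; P(genuine code bug | test failure, flaky test harness) ≈ 0.125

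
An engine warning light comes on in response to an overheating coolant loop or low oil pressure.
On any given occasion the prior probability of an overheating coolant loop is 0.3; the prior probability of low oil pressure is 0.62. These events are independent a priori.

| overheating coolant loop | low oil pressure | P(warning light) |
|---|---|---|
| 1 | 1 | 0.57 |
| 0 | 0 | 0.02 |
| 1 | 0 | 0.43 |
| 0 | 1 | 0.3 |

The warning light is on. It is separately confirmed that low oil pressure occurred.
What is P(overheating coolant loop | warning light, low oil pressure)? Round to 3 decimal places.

Enumerate both values of overheating coolant loop and weight by the priors:
  P(warning light | low oil pressure) = 0.3·0.7 + 0.57·0.3
        = 0.210000 + 0.171000 = 0.381000
Configurations with overheating coolant loop contribute 0.171000, so
  P(overheating coolant loop | warning light, low oil pressure) = 0.171000 / 0.381000 ≈ 0.449

P(overheating coolant loop | warning light, low oil pressure) ≈ 0.449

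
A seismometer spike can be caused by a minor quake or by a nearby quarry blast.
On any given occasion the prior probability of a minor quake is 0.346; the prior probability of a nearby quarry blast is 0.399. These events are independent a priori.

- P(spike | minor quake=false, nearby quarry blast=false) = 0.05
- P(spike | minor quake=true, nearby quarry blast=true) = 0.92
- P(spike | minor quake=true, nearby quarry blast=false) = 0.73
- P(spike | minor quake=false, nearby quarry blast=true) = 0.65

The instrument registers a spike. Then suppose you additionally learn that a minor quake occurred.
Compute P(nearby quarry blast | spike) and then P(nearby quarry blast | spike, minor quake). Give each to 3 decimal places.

For the numerator, keep only nearby quarry blast=true terms: 0.169615 + 0.127010 = 0.296625
The normalizing constant is 0.05×0.654×0.601 + 0.65×0.654×0.399 + 0.73×0.346×0.601 + 0.92×0.346×0.399 = 0.468079
Posterior = 0.296625 / 0.468079 ≈ 0.634

Now condition on the additional information:
For the numerator, keep only nearby quarry blast=true terms: 0.92·0.399 = 0.367080
The normalizing constant is 0.73·0.601 + 0.92·0.399 = 0.805810
Posterior = 0.367080 / 0.805810 ≈ 0.456
— minor quake explains away the evidence for nearby quarry blast.

P(nearby quarry blast | spike) ≈ 0.634; P(nearby quarry blast | spike, minor quake) ≈ 0.456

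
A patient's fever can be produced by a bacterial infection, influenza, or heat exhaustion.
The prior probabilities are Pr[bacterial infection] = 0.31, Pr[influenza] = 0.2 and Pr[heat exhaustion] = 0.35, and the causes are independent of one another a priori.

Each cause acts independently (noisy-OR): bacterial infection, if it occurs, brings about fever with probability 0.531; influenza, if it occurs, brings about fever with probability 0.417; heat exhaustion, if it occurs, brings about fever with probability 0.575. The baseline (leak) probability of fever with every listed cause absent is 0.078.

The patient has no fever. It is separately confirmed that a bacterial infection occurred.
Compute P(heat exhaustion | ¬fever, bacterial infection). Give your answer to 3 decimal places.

P(heat exhaustion | ¬fever, bacterial infection) ≈ 0.186

Under noisy-OR, P(fever | causes) = 1 − (1−0.078)·∏(1−qᵢ) over the active causes.
For the numerator, keep only heat exhaustion=true terms: 0.051458 + 0.007500 = 0.058958
Denominator P(¬fever | bacterial infection): 0.432418×0.8×0.65 + 0.183778×0.8×0.35 + 0.2521×0.2×0.65 + 0.107142×0.2×0.35 = 0.316588
Posterior = 0.058958 / 0.316588 ≈ 0.186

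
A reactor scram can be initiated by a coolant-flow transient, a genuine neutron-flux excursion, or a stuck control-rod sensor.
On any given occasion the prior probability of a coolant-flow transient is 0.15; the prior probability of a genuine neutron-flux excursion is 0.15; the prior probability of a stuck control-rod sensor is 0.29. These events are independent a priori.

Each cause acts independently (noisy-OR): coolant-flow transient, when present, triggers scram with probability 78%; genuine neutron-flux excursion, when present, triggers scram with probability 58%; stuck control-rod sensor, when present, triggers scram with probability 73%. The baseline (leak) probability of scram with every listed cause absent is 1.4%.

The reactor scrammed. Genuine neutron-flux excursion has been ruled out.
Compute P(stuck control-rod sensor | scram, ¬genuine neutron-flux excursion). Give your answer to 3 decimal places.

P(stuck control-rod sensor | scram, ¬genuine neutron-flux excursion) ≈ 0.707

Under noisy-OR, P(scram | causes) = 1 − (1−0.014)·∏(1−qᵢ) over the active causes.
For the numerator, keep only stuck control-rod sensor=true terms: 0.180877 + 0.040952 = 0.221829
The normalizing constant is 0.014*0.85*0.71 + 0.73378*0.85*0.29 + 0.78308*0.15*0.71 + 0.941432*0.15*0.29 = 0.313676
P(stuck control-rod sensor | scram, ¬genuine neutron-flux excursion) = 0.221829/0.313676 ≈ 0.707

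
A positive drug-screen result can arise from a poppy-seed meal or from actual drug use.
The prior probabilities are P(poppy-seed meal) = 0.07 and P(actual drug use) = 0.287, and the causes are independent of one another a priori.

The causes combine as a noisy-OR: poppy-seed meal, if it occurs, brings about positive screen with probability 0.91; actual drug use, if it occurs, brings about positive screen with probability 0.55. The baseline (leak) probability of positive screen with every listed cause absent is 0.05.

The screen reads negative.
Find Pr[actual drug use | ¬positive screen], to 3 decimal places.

Pr[actual drug use | ¬positive screen] ≈ 0.153

Under noisy-OR, P(positive screen | causes) = 1 − (1−0.05)·∏(1−qᵢ) over the active causes.
P(¬positive screen) = 0.95×0.93×0.713 + 0.4275×0.93×0.287 + 0.0855×0.07×0.713 + 0.038475×0.07×0.287 = 0.629935 + 0.114104 + 0.004267 + 0.000773 = 0.749079
The actual drug use-present share is 0.114104 + 0.000773 = 0.114877.
Hence the posterior is 0.114877/0.749079 ≈ 0.153.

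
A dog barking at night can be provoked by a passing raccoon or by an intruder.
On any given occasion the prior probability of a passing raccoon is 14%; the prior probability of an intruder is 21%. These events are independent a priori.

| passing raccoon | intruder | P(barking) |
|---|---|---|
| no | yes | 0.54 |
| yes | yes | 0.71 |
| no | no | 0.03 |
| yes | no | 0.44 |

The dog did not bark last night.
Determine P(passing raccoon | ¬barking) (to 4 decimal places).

Weight on passing raccoon=true, given the evidence: 0.061936 + 0.008526 = 0.070462
Denominator P(¬barking): 0.97×0.86×0.79 + 0.46×0.86×0.21 + 0.56×0.14×0.79 + 0.29×0.14×0.21 = 0.812556
Posterior = 0.070462 / 0.812556 ≈ 0.0867

P(passing raccoon | ¬barking) ≈ 0.0867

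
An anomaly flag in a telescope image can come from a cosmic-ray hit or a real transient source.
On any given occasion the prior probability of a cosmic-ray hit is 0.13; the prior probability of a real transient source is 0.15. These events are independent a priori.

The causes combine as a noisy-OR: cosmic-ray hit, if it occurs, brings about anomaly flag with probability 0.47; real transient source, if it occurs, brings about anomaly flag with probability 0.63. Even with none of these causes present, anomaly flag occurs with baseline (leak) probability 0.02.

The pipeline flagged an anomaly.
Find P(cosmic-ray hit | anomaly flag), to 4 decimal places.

Under noisy-OR, P(anomaly flag | causes) = 1 − (1−0.02)·∏(1−qᵢ) over the active causes.
P(anomaly flag) = 0.02·0.87·0.85 + 0.6374·0.87·0.15 + 0.4806·0.13·0.85 + 0.807822·0.13·0.15 = 0.014790 + 0.083181 + 0.053106 + 0.015753 = 0.166830
The cosmic-ray hit-present share is 0.053106 + 0.015753 = 0.068859.
Hence the posterior is 0.068859/0.166830 ≈ 0.4127.

P(cosmic-ray hit | anomaly flag) ≈ 0.4127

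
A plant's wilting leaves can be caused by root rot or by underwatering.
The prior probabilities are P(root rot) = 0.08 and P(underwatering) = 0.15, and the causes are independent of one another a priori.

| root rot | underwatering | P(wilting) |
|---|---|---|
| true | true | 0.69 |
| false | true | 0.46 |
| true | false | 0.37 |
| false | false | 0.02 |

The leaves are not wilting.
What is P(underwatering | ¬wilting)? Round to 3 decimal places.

P(¬wilting) = 0.98·0.92·0.85 + 0.54·0.92·0.15 + 0.63·0.08·0.85 + 0.31·0.08·0.15 = 0.766360 + 0.074520 + 0.042840 + 0.003720 = 0.887440
Of this, 0.078240 comes from 0.074520 + 0.003720 (the underwatering=true cases).
P(underwatering | ¬wilting) = 0.078240 / 0.887440 ≈ 0.088

P(underwatering | ¬wilting) ≈ 0.088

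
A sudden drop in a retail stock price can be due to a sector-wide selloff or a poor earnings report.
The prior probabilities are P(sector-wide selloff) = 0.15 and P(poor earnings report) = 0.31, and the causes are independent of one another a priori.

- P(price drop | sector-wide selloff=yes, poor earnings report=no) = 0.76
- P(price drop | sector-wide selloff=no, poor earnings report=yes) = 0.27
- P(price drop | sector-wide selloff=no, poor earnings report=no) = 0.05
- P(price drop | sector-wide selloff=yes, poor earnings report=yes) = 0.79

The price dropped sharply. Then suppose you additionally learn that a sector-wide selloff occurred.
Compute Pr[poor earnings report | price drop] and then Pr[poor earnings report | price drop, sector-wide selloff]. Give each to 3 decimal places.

Pr[poor earnings report | price drop] ≈ 0.500; Pr[poor earnings report | price drop, sector-wide selloff] ≈ 0.318

P(price drop) = 0.05×0.85×0.69 + 0.27×0.85×0.31 + 0.76×0.15×0.69 + 0.79×0.15×0.31 = 0.029325 + 0.071145 + 0.078660 + 0.036735 = 0.215865
Restricting to configurations with poor earnings report present: 0.071145 + 0.036735 = 0.107880.
Hence the posterior is 0.107880/0.215865 ≈ 0.500.

Now condition on the additional information:
By total probability over both values of poor earnings report:
  P(price drop | sector-wide selloff) = 0.76·0.69 + 0.79·0.31
        = 0.524400 + 0.244900 = 0.769300
Keeping only the poor earnings report-present terms gives 0.244900, so
  P(poor earnings report | price drop, sector-wide selloff) = 0.244900 / 0.769300 ≈ 0.318
Conditioning on sector-wide selloff lowers the posterior on poor earnings report: the classic explaining-away effect in a common-effect structure.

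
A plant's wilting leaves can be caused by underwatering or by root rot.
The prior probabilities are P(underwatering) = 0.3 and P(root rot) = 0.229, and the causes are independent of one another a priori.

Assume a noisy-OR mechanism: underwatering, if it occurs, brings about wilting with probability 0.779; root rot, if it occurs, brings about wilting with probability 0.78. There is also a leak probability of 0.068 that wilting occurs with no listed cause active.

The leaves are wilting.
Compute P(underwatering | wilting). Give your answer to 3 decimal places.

Under noisy-OR, P(wilting | causes) = 1 − (1−0.068)·∏(1−qᵢ) over the active causes.
Weight on underwatering=true, given the evidence: 0.183659 + 0.065587 = 0.249246
Normalizer over all consistent configurations: 0.068×0.7×0.771 + 0.79496×0.7×0.229 + 0.794028×0.3×0.771 + 0.954686×0.3×0.229 = 0.413378
P(underwatering | wilting) = 0.249246/0.413378 ≈ 0.603

P(underwatering | wilting) ≈ 0.603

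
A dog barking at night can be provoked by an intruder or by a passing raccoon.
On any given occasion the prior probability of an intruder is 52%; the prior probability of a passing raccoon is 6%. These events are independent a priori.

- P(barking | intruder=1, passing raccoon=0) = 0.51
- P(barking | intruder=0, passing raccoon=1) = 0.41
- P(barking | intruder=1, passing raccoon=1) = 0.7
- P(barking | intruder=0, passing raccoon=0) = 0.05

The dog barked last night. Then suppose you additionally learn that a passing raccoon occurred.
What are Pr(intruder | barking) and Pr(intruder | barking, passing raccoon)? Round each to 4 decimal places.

By total probability over the 4 (intruder, passing raccoon) configurations:
  P(barking) = 0.05×0.48×0.94 + 0.41×0.48×0.06 + 0.51×0.52×0.94 + 0.7×0.52×0.06
        = 0.022560 + 0.011808 + 0.249288 + 0.021840 = 0.305496
Configurations with intruder contribute 0.271128, so
  P(intruder | barking) = 0.271128 / 0.305496 ≈ 0.8875

Now condition on the additional information:
Enumerate both values of intruder and weight by the priors:
  P(barking | passing raccoon) = 0.41·0.48 + 0.7·0.52
        = 0.196800 + 0.364000 = 0.560800
Configurations with intruder contribute 0.364000, so
  P(intruder | barking, passing raccoon) = 0.364000 / 0.560800 ≈ 0.6491

Pr(intruder | barking) ≈ 0.8875; Pr(intruder | barking, passing raccoon) ≈ 0.6491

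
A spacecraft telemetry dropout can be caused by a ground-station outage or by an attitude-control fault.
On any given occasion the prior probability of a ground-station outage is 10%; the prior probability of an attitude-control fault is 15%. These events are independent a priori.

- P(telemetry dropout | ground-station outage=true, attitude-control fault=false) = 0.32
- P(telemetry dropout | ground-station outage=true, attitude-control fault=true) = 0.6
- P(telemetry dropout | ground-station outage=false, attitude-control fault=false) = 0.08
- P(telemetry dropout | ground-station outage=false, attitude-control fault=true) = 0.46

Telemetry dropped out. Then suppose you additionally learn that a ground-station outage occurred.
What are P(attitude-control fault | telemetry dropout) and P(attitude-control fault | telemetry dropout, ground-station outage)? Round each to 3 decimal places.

P(attitude-control fault | telemetry dropout) ≈ 0.446; P(attitude-control fault | telemetry dropout, ground-station outage) ≈ 0.249

P(telemetry dropout) = 0.08*0.9*0.85 + 0.46*0.9*0.15 + 0.32*0.1*0.85 + 0.6*0.1*0.15 = 0.061200 + 0.062100 + 0.027200 + 0.009000 = 0.159500
Restricting to configurations with attitude-control fault present: 0.062100 + 0.009000 = 0.071100.
P(attitude-control fault | telemetry dropout) = 0.071100 / 0.159500 ≈ 0.446

Now condition on the additional information:
Sum P(telemetry dropout|·) weighted by the priors over both values of attitude-control fault:
  P(telemetry dropout | ground-station outage) = 0.32·0.85 + 0.6·0.15
        = 0.272000 + 0.090000 = 0.362000
Configurations with attitude-control fault contribute 0.090000, so
  P(attitude-control fault | telemetry dropout, ground-station outage) = 0.090000 / 0.362000 ≈ 0.249
Conditioning on ground-station outage lowers the posterior on attitude-control fault: the classic explaining-away effect in a common-effect structure.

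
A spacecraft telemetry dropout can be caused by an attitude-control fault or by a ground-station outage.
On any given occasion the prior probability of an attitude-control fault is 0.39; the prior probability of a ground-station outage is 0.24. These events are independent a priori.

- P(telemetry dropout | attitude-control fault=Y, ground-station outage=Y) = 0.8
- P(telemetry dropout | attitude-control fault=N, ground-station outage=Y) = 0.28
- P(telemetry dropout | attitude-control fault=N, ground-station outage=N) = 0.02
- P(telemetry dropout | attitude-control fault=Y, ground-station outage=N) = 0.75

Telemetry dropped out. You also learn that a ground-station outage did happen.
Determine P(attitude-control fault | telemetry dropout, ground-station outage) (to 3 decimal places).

P(attitude-control fault | telemetry dropout, ground-station outage) ≈ 0.646

P(telemetry dropout | ground-station outage) = 0.28·0.61 + 0.8·0.39 = 0.170800 + 0.312000 = 0.482800
The attitude-control fault-present share is 0.8·0.39 = 0.312000.
So P(attitude-control fault | telemetry dropout, ground-station outage) = 0.312000/0.482800 ≈ 0.646.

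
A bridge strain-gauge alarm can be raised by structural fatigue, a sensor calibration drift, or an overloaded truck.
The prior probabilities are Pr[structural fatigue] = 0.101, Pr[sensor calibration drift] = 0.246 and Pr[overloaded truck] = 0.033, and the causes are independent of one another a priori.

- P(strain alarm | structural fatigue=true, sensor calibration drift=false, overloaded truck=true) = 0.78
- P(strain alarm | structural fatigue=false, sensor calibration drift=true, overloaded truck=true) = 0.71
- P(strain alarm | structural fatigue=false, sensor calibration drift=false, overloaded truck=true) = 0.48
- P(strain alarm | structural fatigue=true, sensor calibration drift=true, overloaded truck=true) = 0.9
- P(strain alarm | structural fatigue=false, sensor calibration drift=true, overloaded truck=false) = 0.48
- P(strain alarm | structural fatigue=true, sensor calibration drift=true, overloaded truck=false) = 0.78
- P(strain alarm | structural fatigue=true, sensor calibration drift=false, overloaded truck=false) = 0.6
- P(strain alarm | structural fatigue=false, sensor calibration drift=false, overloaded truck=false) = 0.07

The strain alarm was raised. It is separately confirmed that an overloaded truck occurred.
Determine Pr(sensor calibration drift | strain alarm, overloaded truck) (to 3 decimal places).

Sum P(strain alarm|·) weighted by the priors over the 4 (structural fatigue, sensor calibration drift) configurations:
  P(strain alarm | overloaded truck) = 0.48·0.899·0.754 + 0.71·0.899·0.246 + 0.78·0.101·0.754 + 0.9·0.101·0.246
        = 0.325366 + 0.157019 + 0.059400 + 0.022361 = 0.564146
Configurations with sensor calibration drift contribute 0.179380, so
  P(sensor calibration drift | strain alarm, overloaded truck) = 0.179380 / 0.564146 ≈ 0.318

Pr(sensor calibration drift | strain alarm, overloaded truck) ≈ 0.318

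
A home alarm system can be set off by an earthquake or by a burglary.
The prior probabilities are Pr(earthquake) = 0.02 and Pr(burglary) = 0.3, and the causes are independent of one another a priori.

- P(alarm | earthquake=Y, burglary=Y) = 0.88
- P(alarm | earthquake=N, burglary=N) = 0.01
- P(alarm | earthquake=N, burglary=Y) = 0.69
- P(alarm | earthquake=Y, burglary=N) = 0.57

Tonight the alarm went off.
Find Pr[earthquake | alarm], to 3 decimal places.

Weight on earthquake=true, given the evidence: 0.007980 + 0.005280 = 0.013260
Normalizer over all consistent configurations: 0.01·0.98·0.7 + 0.69·0.98·0.3 + 0.57·0.02·0.7 + 0.88·0.02·0.3 = 0.222980
Posterior = 0.013260 / 0.222980 ≈ 0.059

Pr[earthquake | alarm] ≈ 0.059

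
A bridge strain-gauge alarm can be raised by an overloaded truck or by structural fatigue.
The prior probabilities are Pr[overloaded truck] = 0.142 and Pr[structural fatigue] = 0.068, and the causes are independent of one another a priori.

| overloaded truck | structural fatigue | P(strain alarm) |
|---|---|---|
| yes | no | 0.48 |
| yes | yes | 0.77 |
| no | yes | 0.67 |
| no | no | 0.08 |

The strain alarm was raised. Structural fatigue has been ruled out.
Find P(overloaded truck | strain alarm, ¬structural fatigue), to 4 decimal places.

P(overloaded truck | strain alarm, ¬structural fatigue) ≈ 0.4982

Weight on overloaded truck=true, given the evidence: 0.48·0.142 = 0.068160
The normalizing constant is 0.08·0.858 + 0.48·0.142 = 0.136800
P(overloaded truck | strain alarm, ¬structural fatigue) = 0.068160/0.136800 ≈ 0.4982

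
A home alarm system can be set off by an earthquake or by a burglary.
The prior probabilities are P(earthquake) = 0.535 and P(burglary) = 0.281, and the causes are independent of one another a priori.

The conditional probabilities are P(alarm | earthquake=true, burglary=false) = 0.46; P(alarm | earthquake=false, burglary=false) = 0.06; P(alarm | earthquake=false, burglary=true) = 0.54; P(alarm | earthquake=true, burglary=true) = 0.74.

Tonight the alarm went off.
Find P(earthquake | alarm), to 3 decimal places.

Weight on earthquake=true, given the evidence: 0.176946 + 0.111248 = 0.288194
Normalizer over all consistent configurations: 0.06*0.465*0.719 + 0.54*0.465*0.281 + 0.46*0.535*0.719 + 0.74*0.535*0.281 = 0.378813
Posterior = 0.288194 / 0.378813 ≈ 0.761

P(earthquake | alarm) ≈ 0.761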